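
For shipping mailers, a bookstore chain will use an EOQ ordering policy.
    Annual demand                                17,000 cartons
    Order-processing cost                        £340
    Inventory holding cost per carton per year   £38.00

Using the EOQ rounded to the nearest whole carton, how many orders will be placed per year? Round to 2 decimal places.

30.80 orders per year

2DS/H = 2·17,000·340/38 = 304,210.53
EOQ = √304,210.53 ≈ 551.55 → Q = 552
N = D/Q = 17,000/552 ≈ 30.797 orders/yr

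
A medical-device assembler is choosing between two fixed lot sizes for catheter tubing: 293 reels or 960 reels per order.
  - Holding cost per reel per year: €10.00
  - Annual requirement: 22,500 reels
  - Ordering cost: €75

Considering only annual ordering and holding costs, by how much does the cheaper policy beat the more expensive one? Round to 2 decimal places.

€666.57

For each Q, cost = (D/Q)·S + (Q/2)·H.
TC(293) = (22,500/293)×75 + (293/2)×10 = €7,224.39
TC(960) = (22,500/960)×75 + (960/2)×10 = €6,557.81
|ΔTC| = |€7,224.39 − €6,557.81| = €666.57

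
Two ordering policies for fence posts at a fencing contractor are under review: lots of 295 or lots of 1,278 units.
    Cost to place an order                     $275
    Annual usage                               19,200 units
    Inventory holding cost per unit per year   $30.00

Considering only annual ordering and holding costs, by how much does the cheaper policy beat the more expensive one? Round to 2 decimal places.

For each Q, cost = (D/Q)·S + (Q/2)·H.
TC(295) = (19,200/295)×275 + (295/2)×30 = $22,323.31
TC(1,278) = (19,200/1,278)×275 + (1,278/2)×30 = $23,301.46
Lots of 295 are cheaper by $978.15.

$978.15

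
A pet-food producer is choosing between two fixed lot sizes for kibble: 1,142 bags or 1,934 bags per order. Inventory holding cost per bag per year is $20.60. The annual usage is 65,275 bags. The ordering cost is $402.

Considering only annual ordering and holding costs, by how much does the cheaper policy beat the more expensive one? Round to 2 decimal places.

Annual cost at Q: ordering D·S/Q plus holding Q·H/2.
TC(1,142) = (65,275/1,142)×402 + (1,142/2)×20.6 = $34,740.31
TC(1,934) = (65,275/1,934)×402 + (1,934/2)×20.6 = $33,488.22
Lots of 1,934 are cheaper by $1,252.09.

$1,252.09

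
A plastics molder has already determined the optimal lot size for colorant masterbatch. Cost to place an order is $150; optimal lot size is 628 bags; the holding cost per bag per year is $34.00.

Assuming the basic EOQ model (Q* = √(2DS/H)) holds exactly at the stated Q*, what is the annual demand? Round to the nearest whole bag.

44,697 bags per year

EOQ relation: Q² = 2DS/H, so rearrange for the unknown.
D = Q²H / (2S) = 628² × 34 / (2 × 150) = 44,696.85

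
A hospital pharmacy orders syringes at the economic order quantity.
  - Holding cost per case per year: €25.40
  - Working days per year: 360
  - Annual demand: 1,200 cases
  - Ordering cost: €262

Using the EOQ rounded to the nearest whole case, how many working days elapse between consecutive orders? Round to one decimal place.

47.1 days

Optimal lot size Q* = (2 × 1,200 × €262 / €25.4)^½ ≈ 157.34 → Q = 157 cases
Cycle time = (working days × Q)/D = (360 × 157) / 1,200 = 47.100 days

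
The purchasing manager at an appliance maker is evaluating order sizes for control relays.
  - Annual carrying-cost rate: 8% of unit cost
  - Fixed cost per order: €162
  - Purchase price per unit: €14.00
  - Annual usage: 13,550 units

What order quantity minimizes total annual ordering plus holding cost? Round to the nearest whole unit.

1,980 units

H = i·C = 0.08 × €14 = €1.1200 per unit-year
Optimal lot size Q* = (2 × 13,550 × €162 / €1.12)^½ ≈ 1,979.85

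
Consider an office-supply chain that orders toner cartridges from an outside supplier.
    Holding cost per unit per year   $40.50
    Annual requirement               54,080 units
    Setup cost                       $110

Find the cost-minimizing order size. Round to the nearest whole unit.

Q* = √(2·D·S / H) = √(2·54,080·110 / 40.5) = √293,767.9 ≈ 542.00

542 units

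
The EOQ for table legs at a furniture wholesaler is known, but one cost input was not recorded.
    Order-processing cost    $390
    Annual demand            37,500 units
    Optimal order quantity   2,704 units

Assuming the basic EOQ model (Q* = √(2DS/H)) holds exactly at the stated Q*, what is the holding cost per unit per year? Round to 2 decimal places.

$4.00

EOQ relation: Q² = 2DS/H, so rearrange for the unknown.
H = 2DS / Q² = 2 × 37,500 × 390 / 2,704² = 4.0005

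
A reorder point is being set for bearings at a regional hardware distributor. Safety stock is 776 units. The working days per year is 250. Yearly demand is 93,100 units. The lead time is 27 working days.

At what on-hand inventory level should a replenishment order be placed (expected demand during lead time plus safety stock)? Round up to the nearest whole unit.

10,831 units

Daily demand d = 93,100 / 250 = 372.400 units/day
Demand during lead time = 372.400 × 27 = 10,054.80
Reorder point = 10,054.80 + 776 = 10,830.80 → round up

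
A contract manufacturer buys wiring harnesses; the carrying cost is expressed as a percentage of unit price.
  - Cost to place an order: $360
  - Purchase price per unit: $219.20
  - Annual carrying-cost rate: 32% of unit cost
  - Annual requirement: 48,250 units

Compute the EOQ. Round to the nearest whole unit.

704 units

Holding cost per unit per year: H = 32% × $219.2 = $70.1440
2DS/H = 2·48,250·360/70.144 = 495,266.88
EOQ = √495,266.88 ≈ 703.75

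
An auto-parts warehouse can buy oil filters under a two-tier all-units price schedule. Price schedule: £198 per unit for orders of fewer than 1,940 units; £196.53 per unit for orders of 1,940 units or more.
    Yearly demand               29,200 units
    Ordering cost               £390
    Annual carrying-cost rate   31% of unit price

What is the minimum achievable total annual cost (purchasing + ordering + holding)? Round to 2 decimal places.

H₁ = 31%×£198 = £61.3800;  H₂ = 31%×£196.53 = £60.9243
EOQ₁ = √(2×29,200×390/61.3800) = 609.15  (< 1,940, feasible at tier 1)
EOQ₂ = √(2×29,200×390/60.9243) = 611.43  (< 1,940 → use Q = 1,940 at tier-2 price)
TC(tier 1 (EOQ₁), Q≈609.2) = £5,818,989.72
TC(tier 2, Q≈1,940.0) = £5,803,642.67
Minimum at tier 2: £5,803,642.67

£5,803,642.67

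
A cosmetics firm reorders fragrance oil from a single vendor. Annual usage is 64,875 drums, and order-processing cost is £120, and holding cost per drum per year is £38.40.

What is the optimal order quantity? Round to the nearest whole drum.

637 drums

EOQ = √(2DS/H) = √(2 × 64,875 × 120 / 38.4)
    = √(405,468.75) ≈ 636.76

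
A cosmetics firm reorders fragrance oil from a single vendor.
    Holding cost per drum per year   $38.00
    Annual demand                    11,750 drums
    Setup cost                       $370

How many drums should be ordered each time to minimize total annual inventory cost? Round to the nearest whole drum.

478 drums

EOQ = √(2DS/H) = √(2 × 11,750 × 370 / 38)
    = √(228,815.79) ≈ 478.35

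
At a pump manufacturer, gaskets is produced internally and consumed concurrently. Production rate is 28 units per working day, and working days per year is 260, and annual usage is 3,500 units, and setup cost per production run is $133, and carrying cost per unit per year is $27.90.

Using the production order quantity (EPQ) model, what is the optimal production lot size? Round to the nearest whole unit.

254 units

Daily demand d = 3,500/260 = 13.462; p = 28; 1 − d/p = 0.51923
EPQ = √(2DS / (H(1 − d/p)))
    = √(2 × 3,500 × 133 / (27.9 × 0.51923)) ≈ 253.51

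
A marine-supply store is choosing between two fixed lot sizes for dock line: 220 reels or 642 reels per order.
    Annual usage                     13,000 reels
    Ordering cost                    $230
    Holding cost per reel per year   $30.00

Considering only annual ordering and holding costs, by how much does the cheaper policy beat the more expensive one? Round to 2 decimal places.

TC(Q) = (D/Q)S + (Q/2)H
TC(220) = (13,000/220)×230 + (220/2)×30 = $16,890.91
TC(642) = (13,000/642)×230 + (642/2)×30 = $14,287.32
Lots of 642 are cheaper by $2,603.59.

$2,603.59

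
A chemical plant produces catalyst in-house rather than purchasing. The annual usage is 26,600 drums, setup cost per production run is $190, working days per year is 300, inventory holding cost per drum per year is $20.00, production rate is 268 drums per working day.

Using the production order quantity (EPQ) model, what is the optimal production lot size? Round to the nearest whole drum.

Daily demand d = 26,600/300 = 88.667; p = 268; 1 − d/p = 0.66915
EPQ = √(2DS / (H(1 − d/p)))
    = √(2 × 26,600 × 190 / (20 × 0.66915)) ≈ 869.07

869 drums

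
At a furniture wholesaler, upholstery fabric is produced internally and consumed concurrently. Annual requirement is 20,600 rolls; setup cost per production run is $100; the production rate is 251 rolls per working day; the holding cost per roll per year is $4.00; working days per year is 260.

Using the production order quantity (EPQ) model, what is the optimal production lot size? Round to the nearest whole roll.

1,227 rolls

d = 20,600/260 = 79.2308 rolls/day;  effective holding cost H(1 − d/p) = 4·(1 − 79.2308/251) = 2.73736
Q* = √(2DS / H_eff) = √(2·20,600·100 / 2.73736) ≈ 1,226.83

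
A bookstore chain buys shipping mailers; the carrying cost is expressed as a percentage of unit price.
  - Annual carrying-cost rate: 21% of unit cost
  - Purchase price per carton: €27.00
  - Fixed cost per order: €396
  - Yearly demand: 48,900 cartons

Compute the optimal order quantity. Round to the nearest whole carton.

2,614 cartons

Carrying cost H = €27 × 21% = €5.6700/carton/yr
Q* = √(2·D·S / H) = √(2·48,900·396 / 5.67) = √6,830,476.2 ≈ 2,613.52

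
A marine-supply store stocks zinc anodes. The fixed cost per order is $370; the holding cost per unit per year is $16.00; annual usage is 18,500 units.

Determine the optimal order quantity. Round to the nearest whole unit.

925 units

EOQ = √(2DS/H) = √(2 × 18,500 × 370 / 16)
    = √(855,625.00) ≈ 925.00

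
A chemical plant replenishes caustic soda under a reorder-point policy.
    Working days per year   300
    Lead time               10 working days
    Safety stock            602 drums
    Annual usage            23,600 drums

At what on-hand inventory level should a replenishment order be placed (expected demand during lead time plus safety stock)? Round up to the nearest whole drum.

1,389 drums

Daily demand d = 23,600 / 300 = 78.667 drums/day
Demand during lead time = 78.667 × 10 = 786.67
Reorder point = 786.67 + 602 = 1,388.67 → round up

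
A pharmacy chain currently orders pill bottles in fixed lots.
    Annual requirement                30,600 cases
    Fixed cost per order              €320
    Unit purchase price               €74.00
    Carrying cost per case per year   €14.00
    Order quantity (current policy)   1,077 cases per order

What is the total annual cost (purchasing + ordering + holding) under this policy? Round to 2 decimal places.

€2,281,030.92

Ordering: D/Q × S = 30,600/1,077 × €320 = €9,091.92
Holding:  Q/2 × H = 1,077/2 × €14 = €7,539.00
Purchase cost = D·C = 30,600 × 74 = €2,264,400.00
Total = €9,091.92 + €7,539.00 + €2,264,400.00 = €2,281,030.92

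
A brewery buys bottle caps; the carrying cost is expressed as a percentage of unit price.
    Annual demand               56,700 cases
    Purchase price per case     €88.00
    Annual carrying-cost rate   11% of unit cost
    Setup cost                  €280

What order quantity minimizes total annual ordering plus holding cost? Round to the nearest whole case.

1,811 cases

H = i·C = 0.11 × €88 = €9.6800 per case-year
Optimal lot size Q* = (2 × 56,700 × €280 / €9.68)^½ ≈ 1,811.12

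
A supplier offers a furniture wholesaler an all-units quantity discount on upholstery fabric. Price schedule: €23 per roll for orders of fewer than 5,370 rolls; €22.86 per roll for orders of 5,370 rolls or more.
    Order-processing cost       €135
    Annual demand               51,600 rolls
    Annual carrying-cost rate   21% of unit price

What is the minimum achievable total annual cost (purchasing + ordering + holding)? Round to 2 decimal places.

€1,193,762.82

H₁ = 21%×€23 = €4.8300;  H₂ = 21%×€22.86 = €4.8006
EOQ₁ = √(2×51,600×135/4.8300) = 1,698.37  (< 5,370, feasible at tier 1)
EOQ₂ = √(2×51,600×135/4.8006) = 1,703.57  (< 5,370 → use Q = 5,370 at tier-2 price)
TC(tier 1 (EOQ₁), Q≈1,698.4) = €1,195,003.14
TC(tier 2, Q≈5,370.0) = €1,193,762.82
Minimum at tier 2: €1,193,762.82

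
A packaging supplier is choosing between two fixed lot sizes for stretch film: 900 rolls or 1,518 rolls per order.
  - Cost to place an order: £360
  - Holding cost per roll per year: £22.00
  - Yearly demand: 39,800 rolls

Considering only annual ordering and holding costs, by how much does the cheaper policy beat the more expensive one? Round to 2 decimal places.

£316.74

TC(Q) = (D/Q)S + (Q/2)H
TC(900) = (39,800/900)×360 + (900/2)×22 = £25,820.00
TC(1,518) = (39,800/1,518)×360 + (1,518/2)×22 = £26,136.74
Lots of 900 are cheaper by £316.74.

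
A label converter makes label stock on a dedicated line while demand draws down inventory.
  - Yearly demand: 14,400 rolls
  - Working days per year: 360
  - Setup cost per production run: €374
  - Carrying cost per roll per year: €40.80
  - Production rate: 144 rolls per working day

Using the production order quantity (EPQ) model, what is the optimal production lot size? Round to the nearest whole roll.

605 rolls

d = 14,400/360 = 40.0000 rolls/day;  effective holding cost H(1 − d/p) = 40.8·(1 − 40.0000/144) = 29.46667
Q* = √(2DS / H_eff) = √(2·14,400·374 / 29.46667) ≈ 604.60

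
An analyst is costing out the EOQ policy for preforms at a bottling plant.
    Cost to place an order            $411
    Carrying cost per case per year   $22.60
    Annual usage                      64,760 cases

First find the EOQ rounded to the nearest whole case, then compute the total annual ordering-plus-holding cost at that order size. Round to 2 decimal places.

Optimal lot size Q* = (2 × 64,760 × $411 / $22.6)^½ ≈ 1,534.74 → Q = 1,535 cases
Annual ordering cost = (D/Q)·S = (64,760/1,535) × 411 = $17,339.65
Annual holding cost  = (Q/2)·H = (1,535/2) × 22.6 = $17,345.50
Total = $17,339.65 + $17,345.50 = $34,685.15

$34,685.15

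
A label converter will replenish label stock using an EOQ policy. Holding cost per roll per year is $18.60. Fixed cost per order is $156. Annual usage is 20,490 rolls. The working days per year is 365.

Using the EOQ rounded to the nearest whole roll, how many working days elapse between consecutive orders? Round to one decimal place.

10.4 days

Q* = √(2·D·S / H) = √(2·20,490·156 / 18.6) = √343,703.2 ≈ 586.26 → Q = 586 rolls
Days between orders = 365 / (D/Q) = 365 / 34.966 ≈ 10.439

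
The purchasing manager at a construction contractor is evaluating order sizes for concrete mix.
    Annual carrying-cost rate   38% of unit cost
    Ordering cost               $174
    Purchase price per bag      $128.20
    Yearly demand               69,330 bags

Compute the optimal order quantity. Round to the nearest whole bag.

704 bags

Holding cost per bag per year: H = 38% × $128.2 = $48.7160
Optimal lot size Q* = (2 × 69,330 × $174 / $48.716)^½ ≈ 703.74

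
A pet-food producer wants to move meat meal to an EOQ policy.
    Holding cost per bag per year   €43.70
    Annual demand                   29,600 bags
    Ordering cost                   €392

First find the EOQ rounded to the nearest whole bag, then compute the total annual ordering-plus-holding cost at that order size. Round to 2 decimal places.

Q* = √(2·D·S / H) = √(2·29,600·392 / 43.7) = √531,038.9 ≈ 728.72 → Q = 729 bags
Orders/yr = 29,600/729 = 40.604; ordering cost = 40.604 × €392 = €15,916.60
Average inventory = 729/2 = 364.5; holding cost = 364.5 × €43.7 = €15,928.65
Total = €15,916.60 + €15,928.65 = €31,845.25

€31,845.25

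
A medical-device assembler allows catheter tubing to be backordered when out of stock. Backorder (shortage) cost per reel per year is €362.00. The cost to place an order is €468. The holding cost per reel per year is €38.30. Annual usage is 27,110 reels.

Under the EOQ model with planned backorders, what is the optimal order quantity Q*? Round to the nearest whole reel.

856 reels

Q* = √(2DS/H) · √((H + b)/b)
   = √(2 × 27,110 × 468 / 38.3) · √((38.3 + 362) / 362)
   = 813.960 × 1.0516 ≈ 855.94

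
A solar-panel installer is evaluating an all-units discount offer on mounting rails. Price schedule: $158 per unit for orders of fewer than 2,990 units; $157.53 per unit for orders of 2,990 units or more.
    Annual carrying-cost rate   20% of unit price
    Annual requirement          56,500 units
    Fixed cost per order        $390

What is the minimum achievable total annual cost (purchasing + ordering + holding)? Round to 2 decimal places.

$8,954,916.04

H₁ = 20%×$158 = $31.6000;  H₂ = 20%×$157.53 = $31.5060
EOQ₁ = √(2×56,500×390/31.6000) = 1,180.94  (< 2,990, feasible at tier 1)
EOQ₂ = √(2×56,500×390/31.5060) = 1,182.70  (< 2,990 → use Q = 2,990 at tier-2 price)
TC(tier 1 (EOQ₁), Q≈1,180.9) = $8,964,317.72
TC(tier 2, Q≈2,990.0) = $8,954,916.04
Minimum at tier 2: $8,954,916.04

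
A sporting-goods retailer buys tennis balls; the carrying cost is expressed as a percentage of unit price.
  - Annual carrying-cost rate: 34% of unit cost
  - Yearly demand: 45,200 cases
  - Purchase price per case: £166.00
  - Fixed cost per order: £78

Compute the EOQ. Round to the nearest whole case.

353 cases

Carrying cost H = £166 × 34% = £56.4400/case/yr
EOQ = √(2DS/H) = √(2 × 45,200 × 78 / 56.44)
    = √(124,932.67) ≈ 353.46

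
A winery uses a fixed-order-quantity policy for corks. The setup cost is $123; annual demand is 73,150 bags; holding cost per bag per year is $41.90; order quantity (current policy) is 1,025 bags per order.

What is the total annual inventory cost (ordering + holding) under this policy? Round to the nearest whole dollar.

$30,252

Annual ordering cost = (D/Q)·S = (73,150/1,025) × 123 = $8,778.00
Annual holding cost  = (Q/2)·H = (1,025/2) × 41.9 = $21,473.75
Total = $8,778.00 + $21,473.75 = $30,251.75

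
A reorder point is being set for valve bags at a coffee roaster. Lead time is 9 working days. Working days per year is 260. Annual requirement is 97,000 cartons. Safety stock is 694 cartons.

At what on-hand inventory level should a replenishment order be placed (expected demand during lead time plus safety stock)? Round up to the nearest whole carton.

Daily demand d = 97,000 / 260 = 373.077 cartons/day
Demand during lead time = 373.077 × 9 = 3,357.69
Reorder point = 3,357.69 + 694 = 4,051.69 → round up

4,052 cartons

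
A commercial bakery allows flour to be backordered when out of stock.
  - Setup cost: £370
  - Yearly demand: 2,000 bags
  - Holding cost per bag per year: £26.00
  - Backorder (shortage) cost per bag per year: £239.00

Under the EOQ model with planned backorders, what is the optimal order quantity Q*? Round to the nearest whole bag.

251 bags

Basic EOQ = √(2·2,000·370/26) = 238.586
Backorder adjustment √((H+b)/b) = √((26+239)/239) = 1.0530
Q* = 238.586 × 1.0530 ≈ 251.23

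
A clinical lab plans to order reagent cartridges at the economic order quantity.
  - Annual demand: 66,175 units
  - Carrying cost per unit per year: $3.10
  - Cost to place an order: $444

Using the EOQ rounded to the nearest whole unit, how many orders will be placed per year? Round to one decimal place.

2DS/H = 2·66,175·444/3.1 = 18,955,935.48
EOQ = √18,955,935.48 ≈ 4,353.84 → Q = 4,354
Orders per year = D/Q = 66,175 / 4,354 = 15.199

15.2 orders per year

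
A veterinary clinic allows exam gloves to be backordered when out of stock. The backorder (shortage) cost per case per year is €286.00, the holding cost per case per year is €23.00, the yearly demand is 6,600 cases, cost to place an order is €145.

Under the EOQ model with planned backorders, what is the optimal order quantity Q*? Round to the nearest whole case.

Q* = √(2DS/H) · √((H + b)/b)
   = √(2 × 6,600 × 145 / 23) · √((23 + 286) / 286)
   = 288.474 × 1.0394 ≈ 299.85

300 cases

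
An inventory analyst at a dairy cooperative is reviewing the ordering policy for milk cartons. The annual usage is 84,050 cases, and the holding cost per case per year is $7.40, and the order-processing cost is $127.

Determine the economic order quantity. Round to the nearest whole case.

1,699 cases

Optimal lot size Q* = (2 × 84,050 × $127 / $7.4)^½ ≈ 1,698.52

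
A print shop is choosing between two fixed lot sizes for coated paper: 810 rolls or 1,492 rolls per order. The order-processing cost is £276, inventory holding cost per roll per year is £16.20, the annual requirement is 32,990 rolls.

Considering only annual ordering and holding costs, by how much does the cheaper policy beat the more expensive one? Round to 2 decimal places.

TC(Q) = (D/Q)S + (Q/2)H
TC(810) = (32,990/810)×276 + (810/2)×16.2 = £17,802.04
TC(1,492) = (32,990/1,492)×276 + (1,492/2)×16.2 = £18,187.91
Cheaper: Q = 810.  Difference = £385.87

£385.87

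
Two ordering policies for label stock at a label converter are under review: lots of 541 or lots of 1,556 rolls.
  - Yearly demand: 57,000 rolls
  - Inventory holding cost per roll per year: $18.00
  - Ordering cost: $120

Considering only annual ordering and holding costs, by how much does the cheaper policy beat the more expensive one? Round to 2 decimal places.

$887.63

TC(Q) = (D/Q)S + (Q/2)H
TC(541) = (57,000/541)×120 + (541/2)×18 = $17,512.25
TC(1,556) = (57,000/1,556)×120 + (1,556/2)×18 = $18,399.89
|ΔTC| = |$17,512.25 − $18,399.89| = $887.63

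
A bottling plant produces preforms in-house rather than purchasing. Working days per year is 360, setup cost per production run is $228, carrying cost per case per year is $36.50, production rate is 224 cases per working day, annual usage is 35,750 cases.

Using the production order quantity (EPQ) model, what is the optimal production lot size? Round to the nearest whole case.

896 cases

Daily demand d = 35,750/360 = 99.306; p = 224; 1 − d/p = 0.55667
EPQ = √(2DS / (H(1 − d/p)))
    = √(2 × 35,750 × 228 / (36.5 × 0.55667)) ≈ 895.72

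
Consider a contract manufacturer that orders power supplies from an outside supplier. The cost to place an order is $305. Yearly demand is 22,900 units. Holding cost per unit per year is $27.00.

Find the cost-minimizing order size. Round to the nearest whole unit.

Optimal lot size Q* = (2 × 22,900 × $305 / $27)^½ ≈ 719.28

719 units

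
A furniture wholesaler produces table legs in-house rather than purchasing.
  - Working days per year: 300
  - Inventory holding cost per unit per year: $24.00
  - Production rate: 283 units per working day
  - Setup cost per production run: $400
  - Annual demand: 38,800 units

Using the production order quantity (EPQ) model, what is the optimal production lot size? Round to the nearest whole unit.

Daily demand d = 38,800/300 = 129.333; p = 283; 1 − d/p = 0.54299
EPQ = √(2DS / (H(1 − d/p)))
    = √(2 × 38,800 × 400 / (24 × 0.54299)) ≈ 1,543.33

1,543 units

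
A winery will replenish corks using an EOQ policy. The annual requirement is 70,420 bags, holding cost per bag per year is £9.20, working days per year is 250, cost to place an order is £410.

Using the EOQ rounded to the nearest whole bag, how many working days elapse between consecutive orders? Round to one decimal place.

8.9 days

Q* = √(2·D·S / H) = √(2·70,420·410 / 9.2) = √6,276,565.2 ≈ 2,505.31 → Q = 2,505 bags
Days between orders = 250 / (D/Q) = 250 / 28.112 ≈ 8.893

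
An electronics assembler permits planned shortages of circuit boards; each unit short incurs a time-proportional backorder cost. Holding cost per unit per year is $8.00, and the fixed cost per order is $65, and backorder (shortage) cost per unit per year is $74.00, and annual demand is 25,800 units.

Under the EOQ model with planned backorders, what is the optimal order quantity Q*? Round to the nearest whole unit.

Q* = √(2DS/H) · √((H + b)/b)
   = √(2 × 25,800 × 65 / 8) · √((8 + 74) / 74)
   = 647.495 × 1.0527 ≈ 681.60

682 units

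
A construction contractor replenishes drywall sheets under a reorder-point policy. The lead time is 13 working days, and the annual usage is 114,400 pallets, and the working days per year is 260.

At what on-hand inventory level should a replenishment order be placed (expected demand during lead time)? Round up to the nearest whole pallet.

Daily demand d = 114,400 / 260 = 440.000 pallets/day
Demand during lead time = 440.000 × 13 = 5,720.00
Reorder point = 5,720.00 → round up

5,720 pallets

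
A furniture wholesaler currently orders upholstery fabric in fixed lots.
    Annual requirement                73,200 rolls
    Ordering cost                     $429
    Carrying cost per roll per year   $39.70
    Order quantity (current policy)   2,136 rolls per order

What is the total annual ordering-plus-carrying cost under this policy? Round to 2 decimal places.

$57,101.29

Orders/yr = 73,200/2,136 = 34.270; ordering cost = 34.270 × $429 = $14,701.69
Average inventory = 2,136/2 = 1068; holding cost = 1068 × $39.7 = $42,399.60
Total = $14,701.69 + $42,399.60 = $57,101.29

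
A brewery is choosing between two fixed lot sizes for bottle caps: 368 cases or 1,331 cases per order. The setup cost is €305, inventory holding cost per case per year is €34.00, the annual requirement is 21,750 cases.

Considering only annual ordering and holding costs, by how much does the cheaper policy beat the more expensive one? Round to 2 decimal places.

TC(Q) = (D/Q)S + (Q/2)H
TC(368) = (21,750/368)×305 + (368/2)×34 = €24,282.49
TC(1,331) = (21,750/1,331)×305 + (1,331/2)×34 = €27,611.03
|ΔTC| = |€24,282.49 − €27,611.03| = €3,328.54

€3,328.54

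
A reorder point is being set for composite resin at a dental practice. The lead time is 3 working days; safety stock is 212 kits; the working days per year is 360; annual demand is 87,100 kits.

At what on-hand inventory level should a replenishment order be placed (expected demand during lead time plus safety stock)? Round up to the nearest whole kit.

938 kits

Daily demand d = 87,100 / 360 = 241.944 kits/day
Demand during lead time = 241.944 × 3 = 725.83
Reorder point = 725.83 + 212 = 937.83 → round up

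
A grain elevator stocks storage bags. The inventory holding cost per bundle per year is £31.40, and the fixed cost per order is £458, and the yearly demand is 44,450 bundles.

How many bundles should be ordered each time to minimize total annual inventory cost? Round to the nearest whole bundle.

1,139 bundles

2DS/H = 2·44,450·458/31.4 = 1,296,694.27
EOQ = √1,296,694.27 ≈ 1,138.72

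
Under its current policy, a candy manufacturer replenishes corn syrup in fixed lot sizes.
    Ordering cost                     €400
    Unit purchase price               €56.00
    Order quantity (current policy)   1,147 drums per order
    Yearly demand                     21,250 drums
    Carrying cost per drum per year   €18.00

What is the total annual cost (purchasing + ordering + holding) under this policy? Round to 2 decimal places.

€1,207,733.64

Orders/yr = 21,250/1,147 = 18.527; ordering cost = 18.527 × €400 = €7,410.64
Average inventory = 1,147/2 = 573.5; holding cost = 573.5 × €18 = €10,323.00
Purchase cost = D·C = 21,250 × 56 = €1,190,000.00
Total = €7,410.64 + €10,323.00 + €1,190,000.00 = €1,207,733.64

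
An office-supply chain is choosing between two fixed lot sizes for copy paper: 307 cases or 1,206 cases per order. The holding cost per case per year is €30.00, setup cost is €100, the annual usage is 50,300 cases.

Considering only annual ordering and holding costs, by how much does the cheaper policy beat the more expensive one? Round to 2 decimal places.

For each Q, cost = (D/Q)·S + (Q/2)·H.
TC(307) = (50,300/307)×100 + (307/2)×30 = €20,989.36
TC(1,206) = (50,300/1,206)×100 + (1,206/2)×30 = €22,260.81
Lots of 307 are cheaper by €1,271.45.

€1,271.45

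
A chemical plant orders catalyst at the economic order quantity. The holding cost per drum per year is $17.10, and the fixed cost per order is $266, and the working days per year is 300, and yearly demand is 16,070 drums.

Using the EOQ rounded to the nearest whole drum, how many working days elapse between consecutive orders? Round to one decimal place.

2DS/H = 2·16,070·266/17.1 = 499,955.56
EOQ = √499,955.56 ≈ 707.08 → Q = 707 drums
Cycle time = (working days × Q)/D = (300 × 707) / 16,070 = 13.199 days

13.2 days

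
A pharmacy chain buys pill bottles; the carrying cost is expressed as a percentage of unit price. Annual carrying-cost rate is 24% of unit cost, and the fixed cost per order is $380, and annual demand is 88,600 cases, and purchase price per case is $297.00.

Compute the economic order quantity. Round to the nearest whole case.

Holding cost per case per year: H = 24% × $297 = $71.2800
Optimal lot size Q* = (2 × 88,600 × $380 / $71.28)^½ ≈ 971.94

972 cases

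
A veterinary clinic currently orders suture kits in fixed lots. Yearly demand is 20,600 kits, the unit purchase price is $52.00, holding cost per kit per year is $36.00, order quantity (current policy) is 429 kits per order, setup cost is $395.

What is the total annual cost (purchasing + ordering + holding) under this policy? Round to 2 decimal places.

$1,097,889.37

Annual ordering cost = (D/Q)·S = (20,600/429) × 395 = $18,967.37
Annual holding cost  = (Q/2)·H = (429/2) × 36 = $7,722.00
Purchase cost = D·C = 20,600 × 52 = $1,071,200.00
Total = $18,967.37 + $7,722.00 + $1,071,200.00 = $1,097,889.37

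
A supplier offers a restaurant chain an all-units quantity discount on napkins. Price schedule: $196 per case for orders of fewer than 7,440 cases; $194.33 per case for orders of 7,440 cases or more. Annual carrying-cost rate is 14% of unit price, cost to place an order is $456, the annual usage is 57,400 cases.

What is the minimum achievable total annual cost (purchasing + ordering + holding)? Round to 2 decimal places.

$11,259,267.13

H₁ = 14%×$196 = $27.4400;  H₂ = 14%×$194.33 = $27.2062
EOQ₁ = √(2×57,400×456/27.4400) = 1,381.22  (< 7,440, feasible at tier 1)
EOQ₂ = √(2×57,400×456/27.2062) = 1,387.14  (< 7,440 → use Q = 7,440 at tier-2 price)
TC(tier 1 (EOQ₁), Q≈1,381.2) = $11,288,300.54
TC(tier 2, Q≈7,440.0) = $11,259,267.13
Minimum at tier 2: $11,259,267.13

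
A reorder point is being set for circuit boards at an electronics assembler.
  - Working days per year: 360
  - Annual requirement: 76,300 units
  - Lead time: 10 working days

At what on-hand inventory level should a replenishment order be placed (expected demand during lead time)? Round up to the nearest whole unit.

Daily demand d = 76,300 / 360 = 211.944 units/day
Demand during lead time = 211.944 × 10 = 2,119.44
Reorder point = 2,119.44 → round up

2,120 units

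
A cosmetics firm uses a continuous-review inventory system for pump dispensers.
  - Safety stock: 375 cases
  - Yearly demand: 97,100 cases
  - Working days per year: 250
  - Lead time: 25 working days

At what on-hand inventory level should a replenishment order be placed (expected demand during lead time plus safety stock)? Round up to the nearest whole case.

10,085 cases

Daily demand d = 97,100 / 250 = 388.400 cases/day
Demand during lead time = 388.400 × 25 = 9,710.00
Reorder point = 9,710.00 + 375 = 10,085.00 → round up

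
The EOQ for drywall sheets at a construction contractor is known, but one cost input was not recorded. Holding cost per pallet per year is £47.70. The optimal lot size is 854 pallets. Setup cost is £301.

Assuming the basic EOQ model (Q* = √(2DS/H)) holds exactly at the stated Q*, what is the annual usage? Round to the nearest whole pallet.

EOQ relation: Q² = 2DS/H, so rearrange for the unknown.
D = Q²H / (2S) = 854² × 47.7 / (2 × 301) = 57,788.00

57,788 pallets per year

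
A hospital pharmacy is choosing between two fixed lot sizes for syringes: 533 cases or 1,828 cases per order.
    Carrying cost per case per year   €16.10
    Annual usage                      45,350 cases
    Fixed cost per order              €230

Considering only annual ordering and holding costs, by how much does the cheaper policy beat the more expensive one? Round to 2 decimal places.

€3,438.71

Annual cost at Q: ordering D·S/Q plus holding Q·H/2.
TC(533) = (45,350/533)×230 + (533/2)×16.1 = €23,860.07
TC(1,828) = (45,350/1,828)×230 + (1,828/2)×16.1 = €20,421.36
|ΔTC| = |€23,860.07 − €20,421.36| = €3,438.71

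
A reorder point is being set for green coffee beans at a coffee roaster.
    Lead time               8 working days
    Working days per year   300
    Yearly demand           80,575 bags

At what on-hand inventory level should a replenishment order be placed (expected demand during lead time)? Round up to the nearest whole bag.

2,149 bags

Daily demand d = 80,575 / 300 = 268.583 bags/day
Demand during lead time = 268.583 × 8 = 2,148.67
Reorder point = 2,148.67 → round up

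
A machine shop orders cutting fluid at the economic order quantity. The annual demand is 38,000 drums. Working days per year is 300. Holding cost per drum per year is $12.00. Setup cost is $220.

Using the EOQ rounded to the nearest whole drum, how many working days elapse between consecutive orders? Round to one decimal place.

9.3 days

Optimal lot size Q* = (2 × 38,000 × $220 / $12)^½ ≈ 1,180.40 → Q = 1,180 drums
T = Q/D × 300 days = 1,180/38,000 × 300 = 9.316 days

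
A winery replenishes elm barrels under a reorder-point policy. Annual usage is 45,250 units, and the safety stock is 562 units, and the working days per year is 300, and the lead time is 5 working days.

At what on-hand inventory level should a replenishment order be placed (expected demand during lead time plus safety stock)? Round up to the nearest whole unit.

1,317 units

Daily demand d = 45,250 / 300 = 150.833 units/day
Demand during lead time = 150.833 × 5 = 754.17
Reorder point = 754.17 + 562 = 1,316.17 → round up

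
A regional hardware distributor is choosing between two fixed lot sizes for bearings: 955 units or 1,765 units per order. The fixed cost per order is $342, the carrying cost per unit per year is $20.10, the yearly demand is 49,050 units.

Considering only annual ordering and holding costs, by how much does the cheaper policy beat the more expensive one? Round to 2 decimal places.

$79.26

Annual cost at Q: ordering D·S/Q plus holding Q·H/2.
TC(955) = (49,050/955)×342 + (955/2)×20.1 = $27,163.30
TC(1,765) = (49,050/1,765)×342 + (1,765/2)×20.1 = $27,242.56
Cheaper: Q = 955.  Difference = $79.26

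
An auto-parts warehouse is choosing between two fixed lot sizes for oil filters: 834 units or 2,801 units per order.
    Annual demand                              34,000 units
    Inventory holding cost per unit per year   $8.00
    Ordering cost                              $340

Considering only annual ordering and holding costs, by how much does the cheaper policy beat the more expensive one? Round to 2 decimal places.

$1,865.81

TC(Q) = (D/Q)S + (Q/2)H
TC(834) = (34,000/834)×340 + (834/2)×8 = $17,196.91
TC(2,801) = (34,000/2,801)×340 + (2,801/2)×8 = $15,331.10
Lots of 2,801 are cheaper by $1,865.81.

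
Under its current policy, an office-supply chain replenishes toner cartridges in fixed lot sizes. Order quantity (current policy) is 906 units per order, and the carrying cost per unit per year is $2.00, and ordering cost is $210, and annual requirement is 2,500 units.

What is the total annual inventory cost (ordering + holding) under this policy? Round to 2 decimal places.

Ordering: D/Q × S = 2,500/906 × $210 = $579.47
Holding:  Q/2 × H = 906/2 × $2 = $906.00
Total = $579.47 + $906.00 = $1,485.47

$1,485.47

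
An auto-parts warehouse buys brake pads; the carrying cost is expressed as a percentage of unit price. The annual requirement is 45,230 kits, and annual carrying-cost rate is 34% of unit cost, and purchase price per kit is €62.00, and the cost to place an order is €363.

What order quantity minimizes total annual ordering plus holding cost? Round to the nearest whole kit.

H = i·C = 0.34 × €62 = €21.0800 per kit-year
2DS/H = 2·45,230·363/21.08 = 1,557,731.50
EOQ = √1,557,731.50 ≈ 1,248.09

1,248 kits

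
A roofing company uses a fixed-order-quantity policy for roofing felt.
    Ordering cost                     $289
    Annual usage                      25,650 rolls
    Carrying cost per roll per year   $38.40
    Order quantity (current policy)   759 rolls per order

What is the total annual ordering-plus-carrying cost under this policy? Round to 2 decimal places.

$24,339.40

Annual ordering cost = (D/Q)·S = (25,650/759) × 289 = $9,766.60
Annual holding cost  = (Q/2)·H = (759/2) × 38.4 = $14,572.80
Total = $9,766.60 + $14,572.80 = $24,339.40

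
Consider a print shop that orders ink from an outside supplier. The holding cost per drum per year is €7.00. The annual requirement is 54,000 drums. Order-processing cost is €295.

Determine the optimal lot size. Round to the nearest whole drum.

EOQ = √(2DS/H) = √(2 × 54,000 × 295 / 7)
    = √(4,551,428.57) ≈ 2,133.41

2,133 drums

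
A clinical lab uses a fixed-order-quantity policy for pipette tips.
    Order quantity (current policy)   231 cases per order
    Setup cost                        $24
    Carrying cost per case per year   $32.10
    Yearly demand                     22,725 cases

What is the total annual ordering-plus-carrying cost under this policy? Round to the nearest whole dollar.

$6,069

Annual ordering cost = (D/Q)·S = (22,725/231) × 24 = $2,361.04
Annual holding cost  = (Q/2)·H = (231/2) × 32.1 = $3,707.55
Total = $2,361.04 + $3,707.55 = $6,068.59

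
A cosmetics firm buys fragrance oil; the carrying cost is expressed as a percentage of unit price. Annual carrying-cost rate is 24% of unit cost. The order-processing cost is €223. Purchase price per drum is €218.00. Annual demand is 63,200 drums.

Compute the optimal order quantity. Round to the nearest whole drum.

734 drums

Holding cost per drum per year: H = 24% × €218 = €52.3200
2DS/H = 2·63,200·223/52.32 = 538,746.18
EOQ = √538,746.18 ≈ 733.99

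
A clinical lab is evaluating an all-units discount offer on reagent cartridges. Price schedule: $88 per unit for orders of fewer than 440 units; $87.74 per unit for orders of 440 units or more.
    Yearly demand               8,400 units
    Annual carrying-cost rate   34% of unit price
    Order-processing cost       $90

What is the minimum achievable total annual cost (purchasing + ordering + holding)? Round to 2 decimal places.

$745,297.13

H₁ = 34%×$88 = $29.9200;  H₂ = 34%×$87.74 = $29.8316
EOQ₁ = √(2×8,400×90/29.9200) = 224.80  (< 440, feasible at tier 1)
EOQ₂ = √(2×8,400×90/29.8316) = 225.13  (< 440 → use Q = 440 at tier-2 price)
TC(tier 1 (EOQ₁), Q≈224.8) = $745,926.00
TC(tier 2, Q≈440.0) = $745,297.13
Minimum at tier 2: $745,297.13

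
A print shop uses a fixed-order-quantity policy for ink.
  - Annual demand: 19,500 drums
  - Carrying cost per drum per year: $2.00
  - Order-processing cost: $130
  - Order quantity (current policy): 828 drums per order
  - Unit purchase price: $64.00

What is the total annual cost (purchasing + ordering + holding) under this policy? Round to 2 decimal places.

Annual ordering cost = (D/Q)·S = (19,500/828) × 130 = $3,061.59
Annual holding cost  = (Q/2)·H = (828/2) × 2 = $828.00
Purchase cost = D·C = 19,500 × 64 = $1,248,000.00
Total = $3,061.59 + $828.00 + $1,248,000.00 = $1,251,889.59

$1,251,889.59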